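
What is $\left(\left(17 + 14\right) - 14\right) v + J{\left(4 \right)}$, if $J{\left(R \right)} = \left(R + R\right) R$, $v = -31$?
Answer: $-495$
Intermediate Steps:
$J{\left(R \right)} = 2 R^{2}$ ($J{\left(R \right)} = 2 R R = 2 R^{2}$)
$\left(\left(17 + 14\right) - 14\right) v + J{\left(4 \right)} = \left(\left(17 + 14\right) - 14\right) \left(-31\right) + 2 \cdot 4^{2} = \left(31 - 14\right) \left(-31\right) + 2 \cdot 16 = 17 \left(-31\right) + 32 = -527 + 32 = -495$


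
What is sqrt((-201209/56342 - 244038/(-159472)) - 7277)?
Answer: 15*I*sqrt(40807977322159407646)/1123121428 ≈ 85.317*I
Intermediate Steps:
sqrt((-201209/56342 - 244038/(-159472)) - 7277) = sqrt((-201209*1/56342 - 244038*(-1/159472)) - 7277) = sqrt((-201209/56342 + 122019/79736) - 7277) = sqrt(-4584403163/2246242856 - 7277) = sqrt(-16350493666275/2246242856) = 15*I*sqrt(40807977322159407646)/1123121428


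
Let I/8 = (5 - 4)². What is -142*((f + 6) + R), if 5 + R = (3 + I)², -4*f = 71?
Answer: -29607/2 ≈ -14804.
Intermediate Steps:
f = -71/4 (f = -¼*71 = -71/4 ≈ -17.750)
I = 8 (I = 8*(5 - 4)² = 8*1² = 8*1 = 8)
R = 116 (R = -5 + (3 + 8)² = -5 + 11² = -5 + 121 = 116)
-142*((f + 6) + R) = -142*((-71/4 + 6) + 116) = -142*(-47/4 + 116) = -142*417/4 = -29607/2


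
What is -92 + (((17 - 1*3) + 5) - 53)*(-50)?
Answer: 1608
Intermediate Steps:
-92 + (((17 - 1*3) + 5) - 53)*(-50) = -92 + (((17 - 3) + 5) - 53)*(-50) = -92 + ((14 + 5) - 53)*(-50) = -92 + (19 - 53)*(-50) = -92 - 34*(-50) = -92 + 1700 = 1608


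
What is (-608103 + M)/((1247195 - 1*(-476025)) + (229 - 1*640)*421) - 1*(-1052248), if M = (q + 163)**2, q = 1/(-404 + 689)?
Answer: 132492814266471961/125914101525 ≈ 1.0522e+6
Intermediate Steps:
q = 1/285 ≈ 0.0035088
M = 2158159936/81225 (M = (1/285 + 163)**2 = (46456/285)**2 = 2158159936/81225 ≈ 26570.)
(-608103 + M)/((1247195 - 1*(-476025)) + (229 - 1*640)*421) - 1*(-1052248) = (-608103 + 2158159936/81225)/((1247195 - 1*(-476025)) + (229 - 1*640)*421) - 1*(-1052248) = -47235006239/(81225*((1247195 + 476025) + (229 - 640)*421)) + 1052248 = -47235006239/(81225*(1723220 - 411*421)) + 1052248 = -47235006239/(81225*(1723220 - 173031)) + 1052248 = -47235006239/81225/1550189 + 1052248 = -47235006239/81225*1/1550189 + 1052248 = -47235006239/125914101525 + 1052248 = 132492814266471961/125914101525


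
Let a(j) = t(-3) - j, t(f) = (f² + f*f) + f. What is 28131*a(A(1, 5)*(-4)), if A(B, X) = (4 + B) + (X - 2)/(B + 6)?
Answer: 7229667/7 ≈ 1.0328e+6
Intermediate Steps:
A(B, X) = 4 + B + (-2 + X)/(6 + B) (A(B, X) = (4 + B) + (-2 + X)/(6 + B) = 4 + B + (-2 + X)/(6 + B))
t(f) = f + 2*f² (t(f) = (f² + f²) + f = 2*f² + f = f + 2*f²)
a(j) = 15 - j (a(j) = -3*(1 + 2*(-3)) - j = -3*(1 - 6) - j = -3*(-5) - j = 15 - j)
28131*a(A(1, 5)*(-4)) = 28131*(15 - (22 + 5 + 1² + 10*1)/(6 + 1)*(-4)) = 28131*(15 - (22 + 5 + 1 + 10)/7*(-4)) = 28131*(15 - (⅐)*38*(-4)) = 28131*(15 - 38*(-4)/7) = 28131*(15 - 1*(-152/7)) = 28131*(15 + 152/7) = 28131*(257/7) = 7229667/7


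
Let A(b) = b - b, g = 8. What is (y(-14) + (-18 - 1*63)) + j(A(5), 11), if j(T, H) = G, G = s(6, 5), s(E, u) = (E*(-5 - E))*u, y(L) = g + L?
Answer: -417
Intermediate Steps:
y(L) = 8 + L
A(b) = 0
s(E, u) = E*u*(-5 - E)
G = -330 (G = -1*6*5*(5 + 6) = -1*6*5*11 = -330)
j(T, H) = -330
(y(-14) + (-18 - 1*63)) + j(A(5), 11) = ((8 - 14) + (-18 - 1*63)) - 330 = (-6 + (-18 - 63)) - 330 = (-6 - 81) - 330 = -87 - 330 = -417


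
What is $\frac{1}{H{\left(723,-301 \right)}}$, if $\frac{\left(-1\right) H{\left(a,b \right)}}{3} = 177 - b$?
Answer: $- \frac{1}{1434} \approx -0.00069735$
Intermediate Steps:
$H{\left(a,b \right)} = -531 + 3 b$ ($H{\left(a,b \right)} = - 3 \left(177 - b\right) = -531 + 3 b$)
$\frac{1}{H{\left(723,-301 \right)}} = \frac{1}{-531 + 3 \left(-301\right)} = \frac{1}{-531 - 903} = \frac{1}{-1434} = - \frac{1}{1434}$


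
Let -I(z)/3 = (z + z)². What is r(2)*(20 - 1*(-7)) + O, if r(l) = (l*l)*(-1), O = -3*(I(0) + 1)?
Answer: -111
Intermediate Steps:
I(z) = -12*z² (I(z) = -3*(z + z)² = -3*4*z² = -12*z²)
O = -3 (O = -3*(-12*0² + 1) = -3*(-12*0 + 1) = -3*(0 + 1) = -3*1 = -3)
r(l) = -l² (r(l) = l²*(-1) = -l²)
r(2)*(20 - 1*(-7)) + O = (-1*2²)*(20 - 1*(-7)) - 3 = (-1*4)*(20 + 7) - 3 = -4*27 - 3 = -108 - 3 = -111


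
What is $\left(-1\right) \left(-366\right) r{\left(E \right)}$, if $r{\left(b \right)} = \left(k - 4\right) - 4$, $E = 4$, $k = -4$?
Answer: $-4392$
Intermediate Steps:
$r{\left(b \right)} = -12$ ($r{\left(b \right)} = \left(-4 - 4\right) - 4 = -8 - 4 = -12$)
$\left(-1\right) \left(-366\right) r{\left(E \right)} = \left(-1\right) \left(-366\right) \left(-12\right) = 366 \left(-12\right) = -4392$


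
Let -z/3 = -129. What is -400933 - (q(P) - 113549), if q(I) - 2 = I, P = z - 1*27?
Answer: -287746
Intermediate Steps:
z = 387 (z = -3*(-129) = 387)
P = 360 (P = 387 - 1*27 = 387 - 27 = 360)
q(I) = 2 + I
-400933 - (q(P) - 113549) = -400933 - ((2 + 360) - 113549) = -400933 - (362 - 113549) = -400933 - 1*(-113187) = -400933 + 113187 = -287746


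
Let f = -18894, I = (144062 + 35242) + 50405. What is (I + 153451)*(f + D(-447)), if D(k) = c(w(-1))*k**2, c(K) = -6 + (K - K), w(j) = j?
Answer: -466592323680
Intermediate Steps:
c(K) = -6 (c(K) = -6 + 0 = -6)
D(k) = -6*k**2
I = 229709 (I = 179304 + 50405 = 229709)
(I + 153451)*(f + D(-447)) = (229709 + 153451)*(-18894 - 6*(-447)**2) = 383160*(-18894 - 6*199809) = 383160*(-18894 - 1198854) = 383160*(-1217748) = -466592323680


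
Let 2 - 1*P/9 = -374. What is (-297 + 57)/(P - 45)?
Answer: -80/1113 ≈ -0.071878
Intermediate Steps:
P = 3384 (P = 18 - 9*(-374) = 18 + 3366 = 3384)
(-297 + 57)/(P - 45) = (-297 + 57)/(3384 - 45) = -240/3339 = (1/3339)*(-240) = -80/1113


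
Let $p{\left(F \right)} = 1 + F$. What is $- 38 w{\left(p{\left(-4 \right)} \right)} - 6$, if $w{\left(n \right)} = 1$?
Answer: $-44$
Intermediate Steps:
$- 38 w{\left(p{\left(-4 \right)} \right)} - 6 = \left(-38\right) 1 - 6 = -38 - 6 = -44$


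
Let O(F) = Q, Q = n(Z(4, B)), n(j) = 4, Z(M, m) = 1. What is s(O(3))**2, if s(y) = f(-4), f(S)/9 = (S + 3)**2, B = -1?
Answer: 81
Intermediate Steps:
Q = 4
O(F) = 4
f(S) = 9*(3 + S)**2 (f(S) = 9*(S + 3)**2 = 9*(3 + S)**2)
s(y) = 9 (s(y) = 9*(3 - 4)**2 = 9*(-1)**2 = 9*1 = 9)
s(O(3))**2 = 9**2 = 81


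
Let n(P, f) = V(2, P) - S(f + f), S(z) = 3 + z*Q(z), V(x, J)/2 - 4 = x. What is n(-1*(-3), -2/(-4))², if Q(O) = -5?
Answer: 196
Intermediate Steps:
V(x, J) = 8 + 2*x
S(z) = 3 - 5*z (S(z) = 3 + z*(-5) = 3 - 5*z)
n(P, f) = 9 + 10*f (n(P, f) = (8 + 2*2) - (3 - 5*(f + f)) = (8 + 4) - (3 - 10*f) = 12 - (3 - 10*f) = 12 + (-3 + 10*f) = 9 + 10*f)
n(-1*(-3), -2/(-4))² = (9 + 10*(-2/(-4)))² = (9 + 10*(-2*(-¼)))² = (9 + 10*(½))² = (9 + 5)² = 14² = 196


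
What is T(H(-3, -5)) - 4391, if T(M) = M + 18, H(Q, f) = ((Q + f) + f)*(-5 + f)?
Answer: -4243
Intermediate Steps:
H(Q, f) = (-5 + f)*(Q + 2*f) (H(Q, f) = (Q + 2*f)*(-5 + f) = (-5 + f)*(Q + 2*f))
T(M) = 18 + M
T(H(-3, -5)) - 4391 = (18 + (-10*(-5) - 5*(-3) + 2*(-5)² - 3*(-5))) - 4391 = (18 + (50 + 15 + 2*25 + 15)) - 4391 = (18 + (50 + 15 + 50 + 15)) - 4391 = (18 + 130) - 4391 = 148 - 4391 = -4243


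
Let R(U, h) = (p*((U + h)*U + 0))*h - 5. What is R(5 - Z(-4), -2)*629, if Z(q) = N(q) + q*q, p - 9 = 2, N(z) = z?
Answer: -874939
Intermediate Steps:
p = 11 (p = 9 + 2 = 11)
Z(q) = q + q**2 (Z(q) = q + q*q = q + q**2)
R(U, h) = -5 + 11*U*h*(U + h) (R(U, h) = (11*((U + h)*U + 0))*h - 5 = (11*(U*(U + h) + 0))*h - 5 = (11*(U*(U + h)))*h - 5 = (11*U*(U + h))*h - 5 = 11*U*h*(U + h) - 5 = -5 + 11*U*h*(U + h))
R(5 - Z(-4), -2)*629 = (-5 + 11*(5 - (-4)*(1 - 4))*(-2)**2 + 11*(-2)*(5 - (-4)*(1 - 4))**2)*629 = (-5 + 11*(5 - (-4)*(-3))*4 + 11*(-2)*(5 - (-4)*(-3))**2)*629 = (-5 + 11*(5 - 1*12)*4 + 11*(-2)*(5 - 1*12)**2)*629 = (-5 + 11*(5 - 12)*4 + 11*(-2)*(5 - 12)**2)*629 = (-5 + 11*(-7)*4 + 11*(-2)*(-7)**2)*629 = (-5 - 308 + 11*(-2)*49)*629 = (-5 - 308 - 1078)*629 = -1391*629 = -874939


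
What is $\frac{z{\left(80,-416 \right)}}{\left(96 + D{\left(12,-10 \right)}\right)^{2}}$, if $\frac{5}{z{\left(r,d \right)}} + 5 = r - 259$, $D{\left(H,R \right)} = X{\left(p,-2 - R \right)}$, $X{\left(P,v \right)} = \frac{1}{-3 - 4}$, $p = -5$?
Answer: $- \frac{245}{82844344} \approx -2.9574 \cdot 10^{-6}$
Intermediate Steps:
$X{\left(P,v \right)} = - \frac{1}{7}$ ($X{\left(P,v \right)} = \frac{1}{-7} = - \frac{1}{7}$)
$D{\left(H,R \right)} = - \frac{1}{7}$
$z{\left(r,d \right)} = \frac{5}{-264 + r}$ ($z{\left(r,d \right)} = \frac{5}{-5 + \left(r - 259\right)} = \frac{5}{-5 + \left(-259 + r\right)} = \frac{5}{-264 + r}$)
$\frac{z{\left(80,-416 \right)}}{\left(96 + D{\left(12,-10 \right)}\right)^{2}} = \frac{5 \frac{1}{-264 + 80}}{\left(96 - \frac{1}{7}\right)^{2}} = \frac{5 \frac{1}{-184}}{\left(\frac{671}{7}\right)^{2}} = \frac{5 \left(- \frac{1}{184}\right)}{\frac{450241}{49}} = \left(- \frac{5}{184}\right) \frac{49}{450241} = - \frac{245}{82844344}$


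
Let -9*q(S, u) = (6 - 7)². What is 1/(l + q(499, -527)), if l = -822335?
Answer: -9/7401016 ≈ -1.2160e-6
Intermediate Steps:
q(S, u) = -⅑ (q(S, u) = -(6 - 7)²/9 = -⅑*(-1)² = -⅑*1 = -⅑)
1/(l + q(499, -527)) = 1/(-822335 - ⅑) = 1/(-7401016/9) = -9/7401016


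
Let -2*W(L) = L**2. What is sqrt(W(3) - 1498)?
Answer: I*sqrt(6010)/2 ≈ 38.762*I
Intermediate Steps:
W(L) = -L**2/2
sqrt(W(3) - 1498) = sqrt(-1/2*3**2 - 1498) = sqrt(-1/2*9 - 1498) = sqrt(-9/2 - 1498) = sqrt(-3005/2) = I*sqrt(6010)/2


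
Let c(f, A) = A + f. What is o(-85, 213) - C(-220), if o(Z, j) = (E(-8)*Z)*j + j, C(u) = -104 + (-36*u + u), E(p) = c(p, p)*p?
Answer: -2324823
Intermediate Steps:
E(p) = 2*p² (E(p) = (p + p)*p = (2*p)*p = 2*p²)
C(u) = -104 - 35*u
o(Z, j) = j + 128*Z*j (o(Z, j) = ((2*(-8)²)*Z)*j + j = ((2*64)*Z)*j + j = (128*Z)*j + j = 128*Z*j + j = j + 128*Z*j)
o(-85, 213) - C(-220) = 213*(1 + 128*(-85)) - (-104 - 35*(-220)) = 213*(1 - 10880) - (-104 + 7700) = 213*(-10879) - 1*7596 = -2317227 - 7596 = -2324823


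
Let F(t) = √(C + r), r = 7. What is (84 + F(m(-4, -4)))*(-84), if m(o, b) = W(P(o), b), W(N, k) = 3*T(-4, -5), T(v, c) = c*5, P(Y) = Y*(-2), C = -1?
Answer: -7056 - 84*√6 ≈ -7261.8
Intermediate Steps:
P(Y) = -2*Y
T(v, c) = 5*c
W(N, k) = -75 (W(N, k) = 3*(5*(-5)) = 3*(-25) = -75)
m(o, b) = -75
F(t) = √6 (F(t) = √(-1 + 7) = √6)
(84 + F(m(-4, -4)))*(-84) = (84 + √6)*(-84) = -7056 - 84*√6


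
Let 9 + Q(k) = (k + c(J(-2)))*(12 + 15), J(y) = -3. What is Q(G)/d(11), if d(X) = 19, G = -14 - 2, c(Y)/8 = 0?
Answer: -441/19 ≈ -23.211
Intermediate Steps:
c(Y) = 0 (c(Y) = 8*0 = 0)
G = -16
Q(k) = -9 + 27*k (Q(k) = -9 + (k + 0)*(12 + 15) = -9 + k*27 = -9 + 27*k)
Q(G)/d(11) = (-9 + 27*(-16))/19 = (-9 - 432)*(1/19) = -441*1/19 = -441/19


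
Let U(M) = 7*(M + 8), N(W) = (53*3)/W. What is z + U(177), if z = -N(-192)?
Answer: 82933/64 ≈ 1295.8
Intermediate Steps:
N(W) = 159/W
U(M) = 56 + 7*M (U(M) = 7*(8 + M) = 56 + 7*M)
z = 53/64 (z = -159/(-192) = -159*(-1)/192 = -1*(-53/64) = 53/64 ≈ 0.82813)
z + U(177) = 53/64 + (56 + 7*177) = 53/64 + (56 + 1239) = 53/64 + 1295 = 82933/64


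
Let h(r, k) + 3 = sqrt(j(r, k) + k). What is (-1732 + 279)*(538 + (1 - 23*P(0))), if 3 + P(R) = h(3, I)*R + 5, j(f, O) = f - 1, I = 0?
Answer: -716329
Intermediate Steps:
j(f, O) = -1 + f
h(r, k) = -3 + sqrt(-1 + k + r) (h(r, k) = -3 + sqrt((-1 + r) + k) = -3 + sqrt(-1 + k + r))
P(R) = 2 + R*(-3 + sqrt(2)) (P(R) = -3 + ((-3 + sqrt(-1 + 0 + 3))*R + 5) = -3 + ((-3 + sqrt(2))*R + 5) = -3 + (R*(-3 + sqrt(2)) + 5) = -3 + (5 + R*(-3 + sqrt(2))) = 2 + R*(-3 + sqrt(2)))
(-1732 + 279)*(538 + (1 - 23*P(0))) = (-1732 + 279)*(538 + (1 - 23*(2 - 1*0*(3 - sqrt(2))))) = -1453*(538 + (1 - 23*(2 + 0))) = -1453*(538 + (1 - 23*2)) = -1453*(538 + (1 - 46)) = -1453*(538 - 45) = -1453*493 = -716329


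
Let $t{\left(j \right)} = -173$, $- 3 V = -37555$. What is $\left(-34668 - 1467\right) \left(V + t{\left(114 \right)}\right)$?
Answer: $-446098620$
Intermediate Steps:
$V = \frac{37555}{3}$ ($V = \left(- \frac{1}{3}\right) \left(-37555\right) = \frac{37555}{3} \approx 12518.0$)
$\left(-34668 - 1467\right) \left(V + t{\left(114 \right)}\right) = \left(-34668 - 1467\right) \left(\frac{37555}{3} - 173\right) = \left(-36135\right) \frac{37036}{3} = -446098620$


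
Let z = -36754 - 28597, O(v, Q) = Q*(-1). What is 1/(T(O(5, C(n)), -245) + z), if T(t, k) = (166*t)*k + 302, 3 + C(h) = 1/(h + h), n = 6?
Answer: -6/1102019 ≈ -5.4446e-6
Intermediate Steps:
C(h) = -3 + 1/(2*h) (C(h) = -3 + 1/(h + h) = -3 + 1/(2*h))
O(v, Q) = -Q
T(t, k) = 302 + 166*k*t (T(t, k) = 166*k*t + 302 = 302 + 166*k*t)
z = -65351
1/(T(O(5, C(n)), -245) + z) = 1/((302 + 166*(-245)*(-(-3 + (1/2)/6))) - 65351) = 1/((302 + 166*(-245)*(-(-3 + (1/2)*(1/6)))) - 65351) = 1/((302 + 166*(-245)*(-(-3 + 1/12))) - 65351) = 1/((302 + 166*(-245)*(-1*(-35/12))) - 65351) = 1/((302 + 166*(-245)*(35/12)) - 65351) = 1/((302 - 711725/6) - 65351) = 1/(-709913/6 - 65351) = 1/(-1102019/6) = -6/1102019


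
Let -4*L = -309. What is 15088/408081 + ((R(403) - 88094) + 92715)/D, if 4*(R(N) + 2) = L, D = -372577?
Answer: 59658153163/2432665515792 ≈ 0.024524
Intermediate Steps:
L = 309/4 (L = -1/4*(-309) = 309/4 ≈ 77.250)
R(N) = 277/16 (R(N) = -2 + (1/4)*(309/4) = -2 + 309/16 = 277/16)
15088/408081 + ((R(403) - 88094) + 92715)/D = 15088/408081 + ((277/16 - 88094) + 92715)/(-372577) = 15088*(1/408081) + (-1409227/16 + 92715)*(-1/372577) = 15088/408081 + (74213/16)*(-1/372577) = 15088/408081 - 74213/5961232 = 59658153163/2432665515792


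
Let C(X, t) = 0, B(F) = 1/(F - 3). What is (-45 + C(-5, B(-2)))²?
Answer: 2025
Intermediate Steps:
B(F) = 1/(-3 + F)
(-45 + C(-5, B(-2)))² = (-45 + 0)² = (-45)² = 2025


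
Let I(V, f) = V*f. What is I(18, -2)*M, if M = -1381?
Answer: 49716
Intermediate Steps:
I(18, -2)*M = (18*(-2))*(-1381) = -36*(-1381) = 49716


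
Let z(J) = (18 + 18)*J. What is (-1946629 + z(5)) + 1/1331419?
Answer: -2591539181130/1331419 ≈ -1.9464e+6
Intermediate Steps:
z(J) = 36*J
(-1946629 + z(5)) + 1/1331419 = (-1946629 + 36*5) + 1/1331419 = (-1946629 + 180) + 1/1331419 = -1946449 + 1/1331419 = -2591539181130/1331419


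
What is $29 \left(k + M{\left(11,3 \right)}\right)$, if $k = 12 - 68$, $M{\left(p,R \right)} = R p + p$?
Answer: $-348$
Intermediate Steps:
$M{\left(p,R \right)} = p + R p$
$k = -56$ ($k = 12 - 68 = -56$)
$29 \left(k + M{\left(11,3 \right)}\right) = 29 \left(-56 + 11 \left(1 + 3\right)\right) = 29 \left(-56 + 11 \cdot 4\right) = 29 \left(-56 + 44\right) = 29 \left(-12\right) = -348$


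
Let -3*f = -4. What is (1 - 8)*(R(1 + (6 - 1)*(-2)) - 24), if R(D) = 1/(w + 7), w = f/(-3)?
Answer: 9849/59 ≈ 166.93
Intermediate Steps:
f = 4/3 (f = -⅓*(-4) = 4/3 ≈ 1.3333)
w = -4/9 (w = (4/3)/(-3) = (4/3)*(-⅓) = -4/9 ≈ -0.44444)
R(D) = 9/59 (R(D) = 1/(-4/9 + 7) = 1/(59/9) = 9/59)
(1 - 8)*(R(1 + (6 - 1)*(-2)) - 24) = (1 - 8)*(9/59 - 24) = -7*(-1407/59) = 9849/59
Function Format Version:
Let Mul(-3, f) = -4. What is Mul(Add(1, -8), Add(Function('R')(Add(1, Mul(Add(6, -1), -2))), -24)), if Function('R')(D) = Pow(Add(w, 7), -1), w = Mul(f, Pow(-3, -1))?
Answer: Rational(9849, 59) ≈ 166.93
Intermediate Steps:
f = Rational(4, 3) (f = Mul(Rational(-1, 3), -4) = Rational(4, 3) ≈ 1.3333)
w = Rational(-4, 9) (w = Mul(Rational(4, 3), Pow(-3, -1)) = Mul(Rational(4, 3), Rational(-1, 3)) = Rational(-4, 9) ≈ -0.44444)
Function('R')(D) = Rational(9, 59) (Function('R')(D) = Pow(Add(Rational(-4, 9), 7), -1) = Pow(Rational(59, 9), -1) = Rational(9, 59))
Mul(Add(1, -8), Add(Function('R')(Add(1, Mul(Add(6, -1), -2))), -24)) = Mul(Add(1, -8), Add(Rational(9, 59), -24)) = Mul(-7, Rational(-1407, 59)) = Rational(9849, 59)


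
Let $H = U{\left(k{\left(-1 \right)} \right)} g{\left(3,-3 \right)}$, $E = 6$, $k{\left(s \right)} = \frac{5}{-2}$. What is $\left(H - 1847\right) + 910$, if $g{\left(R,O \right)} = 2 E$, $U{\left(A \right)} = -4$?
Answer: $-985$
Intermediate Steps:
$k{\left(s \right)} = - \frac{5}{2}$ ($k{\left(s \right)} = 5 \left(- \frac{1}{2}\right) = - \frac{5}{2}$)
$g{\left(R,O \right)} = 12$ ($g{\left(R,O \right)} = 2 \cdot 6 = 12$)
$H = -48$ ($H = \left(-4\right) 12 = -48$)
$\left(H - 1847\right) + 910 = \left(-48 - 1847\right) + 910 = -1895 + 910 = -985$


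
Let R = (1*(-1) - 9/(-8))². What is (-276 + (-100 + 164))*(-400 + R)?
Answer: 1356747/16 ≈ 84797.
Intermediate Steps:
R = 1/64 (R = (-1 - 9*(-⅛))² = (-1 + 9/8)² = (⅛)² = 1/64 ≈ 0.015625)
(-276 + (-100 + 164))*(-400 + R) = (-276 + (-100 + 164))*(-400 + 1/64) = (-276 + 64)*(-25599/64) = -212*(-25599/64) = 1356747/16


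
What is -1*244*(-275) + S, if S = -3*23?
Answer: 67031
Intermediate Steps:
S = -69
-1*244*(-275) + S = -1*244*(-275) - 69 = -244*(-275) - 69 = 67100 - 69 = 67031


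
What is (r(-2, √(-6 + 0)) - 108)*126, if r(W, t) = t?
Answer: -13608 + 126*I*√6 ≈ -13608.0 + 308.64*I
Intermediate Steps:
(r(-2, √(-6 + 0)) - 108)*126 = (√(-6 + 0) - 108)*126 = (√(-6) - 108)*126 = (I*√6 - 108)*126 = (-108 + I*√6)*126 = -13608 + 126*I*√6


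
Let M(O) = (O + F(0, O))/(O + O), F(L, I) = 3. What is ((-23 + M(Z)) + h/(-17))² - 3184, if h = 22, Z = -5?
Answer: -18810096/7225 ≈ -2603.5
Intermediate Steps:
M(O) = (3 + O)/(2*O) (M(O) = (O + 3)/(O + O) = (3 + O)/((2*O)) = (3 + O)*(1/(2*O)) = (3 + O)/(2*O))
((-23 + M(Z)) + h/(-17))² - 3184 = ((-23 + (½)*(3 - 5)/(-5)) + 22/(-17))² - 3184 = ((-23 + (½)*(-⅕)*(-2)) + 22*(-1/17))² - 3184 = ((-23 + ⅕) - 22/17)² - 3184 = (-114/5 - 22/17)² - 3184 = (-2048/85)² - 3184 = 4194304/7225 - 3184 = -18810096/7225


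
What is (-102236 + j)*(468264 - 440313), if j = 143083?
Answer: 1141714497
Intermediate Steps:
(-102236 + j)*(468264 - 440313) = (-102236 + 143083)*(468264 - 440313) = 40847*27951 = 1141714497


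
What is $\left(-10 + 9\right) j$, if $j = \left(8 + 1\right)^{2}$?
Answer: $-81$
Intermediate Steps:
$j = 81$ ($j = 9^{2} = 81$)
$\left(-10 + 9\right) j = \left(-10 + 9\right) 81 = \left(-1\right) 81 = -81$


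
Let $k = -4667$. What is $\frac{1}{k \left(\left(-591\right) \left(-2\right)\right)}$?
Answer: $- \frac{1}{5516394} \approx -1.8128 \cdot 10^{-7}$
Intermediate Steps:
$\frac{1}{k \left(\left(-591\right) \left(-2\right)\right)} = \frac{1}{\left(-4667\right) \left(\left(-591\right) \left(-2\right)\right)} = - \frac{1}{4667 \cdot 1182} = \left(- \frac{1}{4667}\right) \frac{1}{1182} = - \frac{1}{5516394}$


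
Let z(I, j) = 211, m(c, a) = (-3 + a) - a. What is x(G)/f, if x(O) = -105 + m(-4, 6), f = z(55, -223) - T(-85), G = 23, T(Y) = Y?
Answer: -27/74 ≈ -0.36486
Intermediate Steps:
m(c, a) = -3
f = 296 (f = 211 - 1*(-85) = 211 + 85 = 296)
x(O) = -108 (x(O) = -105 - 3 = -108)
x(G)/f = -108/296 = -108*1/296 = -27/74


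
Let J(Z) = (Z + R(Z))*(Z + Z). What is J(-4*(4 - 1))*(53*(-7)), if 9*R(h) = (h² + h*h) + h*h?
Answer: 320544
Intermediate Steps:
R(h) = h²/3 (R(h) = ((h² + h*h) + h*h)/9 = ((h² + h²) + h²)/9 = (2*h² + h²)/9 = (3*h²)/9 = h²/3)
J(Z) = 2*Z*(Z + Z²/3) (J(Z) = (Z + Z²/3)*(Z + Z) = (Z + Z²/3)*(2*Z) = 2*Z*(Z + Z²/3))
J(-4*(4 - 1))*(53*(-7)) = (2*(-4*(4 - 1))²*(3 - 4*(4 - 1))/3)*(53*(-7)) = (2*(-4*3)²*(3 - 4*3)/3)*(-371) = ((⅔)*(-12)²*(3 - 12))*(-371) = ((⅔)*144*(-9))*(-371) = -864*(-371) = 320544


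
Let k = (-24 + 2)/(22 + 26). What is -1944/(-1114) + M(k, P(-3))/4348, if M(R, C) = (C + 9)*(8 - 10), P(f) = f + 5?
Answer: 2107001/1210918 ≈ 1.7400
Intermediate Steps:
k = -11/24 (k = -22/48 = -22*1/48 = -11/24 ≈ -0.45833)
P(f) = 5 + f
M(R, C) = -18 - 2*C (M(R, C) = (9 + C)*(-2) = -18 - 2*C)
-1944/(-1114) + M(k, P(-3))/4348 = -1944/(-1114) + (-18 - 2*(5 - 3))/4348 = -1944*(-1/1114) + (-18 - 2*2)*(1/4348) = 972/557 + (-18 - 4)*(1/4348) = 972/557 - 22*1/4348 = 972/557 - 11/2174 = 2107001/1210918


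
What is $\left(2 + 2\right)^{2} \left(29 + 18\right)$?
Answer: $752$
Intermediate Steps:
$\left(2 + 2\right)^{2} \left(29 + 18\right) = 4^{2} \cdot 47 = 16 \cdot 47 = 752$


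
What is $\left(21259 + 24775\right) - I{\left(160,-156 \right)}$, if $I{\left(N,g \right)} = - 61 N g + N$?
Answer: $-1476686$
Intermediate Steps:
$I{\left(N,g \right)} = N - 61 N g$ ($I{\left(N,g \right)} = - 61 N g + N = N - 61 N g$)
$\left(21259 + 24775\right) - I{\left(160,-156 \right)} = \left(21259 + 24775\right) - 160 \left(1 - -9516\right) = 46034 - 160 \left(1 + 9516\right) = 46034 - 160 \cdot 9517 = 46034 - 1522720 = -1476686$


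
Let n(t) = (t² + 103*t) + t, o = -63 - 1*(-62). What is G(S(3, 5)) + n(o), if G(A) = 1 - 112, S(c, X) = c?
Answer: -214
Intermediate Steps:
o = -1 (o = -63 + 62 = -1)
n(t) = t² + 104*t
G(A) = -111
G(S(3, 5)) + n(o) = -111 - (104 - 1) = -111 - 1*103 = -111 - 103 = -214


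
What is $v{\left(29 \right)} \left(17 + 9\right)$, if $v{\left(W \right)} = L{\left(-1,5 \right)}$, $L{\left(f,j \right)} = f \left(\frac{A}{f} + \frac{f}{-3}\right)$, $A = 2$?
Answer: $\frac{130}{3} \approx 43.333$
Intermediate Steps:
$L{\left(f,j \right)} = f \left(\frac{2}{f} - \frac{f}{3}\right)$ ($L{\left(f,j \right)} = f \left(\frac{2}{f} + \frac{f}{-3}\right) = f \left(\frac{2}{f} + f \left(- \frac{1}{3}\right)\right) = f \left(\frac{2}{f} - \frac{f}{3}\right)$)
$v{\left(W \right)} = \frac{5}{3}$ ($v{\left(W \right)} = 2 - \frac{\left(-1\right)^{2}}{3} = 2 - \frac{1}{3} = \frac{5}{3}$)
$v{\left(29 \right)} \left(17 + 9\right) = \frac{5 \left(17 + 9\right)}{3} = \frac{5}{3} \cdot 26 = \frac{130}{3}$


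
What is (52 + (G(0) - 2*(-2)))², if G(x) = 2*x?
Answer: 3136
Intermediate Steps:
(52 + (G(0) - 2*(-2)))² = (52 + (2*0 - 2*(-2)))² = (52 + (0 + 4))² = (52 + 4)² = 56² = 3136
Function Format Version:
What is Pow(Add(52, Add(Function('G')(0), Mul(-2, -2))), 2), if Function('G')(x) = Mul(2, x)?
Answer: 3136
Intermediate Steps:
Pow(Add(52, Add(Function('G')(0), Mul(-2, -2))), 2) = Pow(Add(52, Add(Mul(2, 0), Mul(-2, -2))), 2) = Pow(Add(52, Add(0, 4)), 2) = Pow(Add(52, 4), 2) = Pow(56, 2) = 3136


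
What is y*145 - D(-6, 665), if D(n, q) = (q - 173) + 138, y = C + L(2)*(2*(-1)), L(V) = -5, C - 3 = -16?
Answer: -1065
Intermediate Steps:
C = -13 (C = 3 - 16 = -13)
y = -3 (y = -13 - 10*(-1) = -13 - 5*(-2) = -13 + 10 = -3)
D(n, q) = -35 + q (D(n, q) = (-173 + q) + 138 = -35 + q)
y*145 - D(-6, 665) = -3*145 - (-35 + 665) = -435 - 1*630 = -435 - 630 = -1065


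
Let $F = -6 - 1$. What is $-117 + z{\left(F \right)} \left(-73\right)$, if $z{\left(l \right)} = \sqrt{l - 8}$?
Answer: $-117 - 73 i \sqrt{15} \approx -117.0 - 282.73 i$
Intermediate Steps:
$F = -7$ ($F = -6 - 1 = -7$)
$z{\left(l \right)} = \sqrt{-8 + l}$ ($z{\left(l \right)} = \sqrt{l - 8} = \sqrt{-8 + l}$)
$-117 + z{\left(F \right)} \left(-73\right) = -117 + \sqrt{-8 - 7} \left(-73\right) = -117 + \sqrt{-15} \left(-73\right) = -117 + i \sqrt{15} \left(-73\right) = -117 - 73 i \sqrt{15}$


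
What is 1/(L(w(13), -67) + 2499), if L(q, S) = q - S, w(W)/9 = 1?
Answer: 1/2575 ≈ 0.00038835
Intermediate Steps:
w(W) = 9 (w(W) = 9*1 = 9)
1/(L(w(13), -67) + 2499) = 1/((9 - 1*(-67)) + 2499) = 1/((9 + 67) + 2499) = 1/(76 + 2499) = 1/2575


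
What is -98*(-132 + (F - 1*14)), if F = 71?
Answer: 7350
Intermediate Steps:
-98*(-132 + (F - 1*14)) = -98*(-132 + (71 - 1*14)) = -98*(-132 + (71 - 14)) = -98*(-132 + 57) = -98*(-75) = 7350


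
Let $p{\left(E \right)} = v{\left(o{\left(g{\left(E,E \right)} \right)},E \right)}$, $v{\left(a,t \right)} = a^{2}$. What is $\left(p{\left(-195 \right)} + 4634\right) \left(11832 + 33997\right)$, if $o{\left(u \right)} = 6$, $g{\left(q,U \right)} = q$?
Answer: $214021430$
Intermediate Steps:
$p{\left(E \right)} = 36$ ($p{\left(E \right)} = 6^{2} = 36$)
$\left(p{\left(-195 \right)} + 4634\right) \left(11832 + 33997\right) = \left(36 + 4634\right) \left(11832 + 33997\right) = 4670 \cdot 45829 = 214021430$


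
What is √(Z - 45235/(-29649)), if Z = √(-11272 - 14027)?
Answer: √(1341172515 + 2637189603*I*√2811)/29649 ≈ 8.9607 + 8.8752*I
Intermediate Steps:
Z = 3*I*√2811 (Z = √(-25299) = 3*I*√2811 ≈ 159.06*I)
√(Z - 45235/(-29649)) = √(3*I*√2811 - 45235/(-29649)) = √(3*I*√2811 - 45235*(-1/29649)) = √(3*I*√2811 + 45235/29649) = √(45235/29649 + 3*I*√2811)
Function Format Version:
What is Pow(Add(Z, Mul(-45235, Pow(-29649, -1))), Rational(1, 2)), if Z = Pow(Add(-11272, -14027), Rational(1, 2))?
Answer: Mul(Rational(1, 29649), Pow(Add(1341172515, Mul(2637189603, I, Pow(2811, Rational(1, 2)))), Rational(1, 2))) ≈ Add(8.9607, Mul(8.8752, I))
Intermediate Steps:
Z = Mul(3, I, Pow(2811, Rational(1, 2))) (Z = Pow(-25299, Rational(1, 2)) = Mul(3, I, Pow(2811, Rational(1, 2))) ≈ Mul(159.06, I))
Pow(Add(Z, Mul(-45235, Pow(-29649, -1))), Rational(1, 2)) = Pow(Add(Mul(3, I, Pow(2811, Rational(1, 2))), Mul(-45235, Pow(-29649, -1))), Rational(1, 2)) = Pow(Add(Mul(3, I, Pow(2811, Rational(1, 2))), Mul(-45235, Rational(-1, 29649))), Rational(1, 2)) = Pow(Add(Mul(3, I, Pow(2811, Rational(1, 2))), Rational(45235, 29649)), Rational(1, 2)) = Pow(Add(Rational(45235, 29649), Mul(3, I, Pow(2811, Rational(1, 2)))), Rational(1, 2))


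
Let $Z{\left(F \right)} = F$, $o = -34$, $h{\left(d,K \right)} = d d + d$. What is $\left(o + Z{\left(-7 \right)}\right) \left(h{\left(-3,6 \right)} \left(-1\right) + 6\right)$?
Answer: $0$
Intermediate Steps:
$h{\left(d,K \right)} = d + d^{2}$ ($h{\left(d,K \right)} = d^{2} + d = d + d^{2}$)
$\left(o + Z{\left(-7 \right)}\right) \left(h{\left(-3,6 \right)} \left(-1\right) + 6\right) = \left(-34 - 7\right) \left(- 3 \left(1 - 3\right) \left(-1\right) + 6\right) = - 41 \left(\left(-3\right) \left(-2\right) \left(-1\right) + 6\right) = - 41 \left(6 \left(-1\right) + 6\right) = - 41 \left(-6 + 6\right) = \left(-41\right) 0 = 0$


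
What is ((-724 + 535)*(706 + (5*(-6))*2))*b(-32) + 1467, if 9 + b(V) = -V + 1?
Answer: -2928789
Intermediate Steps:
b(V) = -8 - V (b(V) = -9 + (-V + 1) = -9 + (1 - V) = -8 - V)
((-724 + 535)*(706 + (5*(-6))*2))*b(-32) + 1467 = ((-724 + 535)*(706 + (5*(-6))*2))*(-8 - 1*(-32)) + 1467 = (-189*(706 - 30*2))*(-8 + 32) + 1467 = -189*(706 - 60)*24 + 1467 = -189*646*24 + 1467 = -122094*24 + 1467 = -2930256 + 1467 = -2928789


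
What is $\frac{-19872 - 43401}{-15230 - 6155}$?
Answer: $\frac{9039}{3055} \approx 2.9588$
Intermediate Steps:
$\frac{-19872 - 43401}{-15230 - 6155} = - \frac{63273}{-21385} = \left(-63273\right) \left(- \frac{1}{21385}\right) = \frac{9039}{3055}$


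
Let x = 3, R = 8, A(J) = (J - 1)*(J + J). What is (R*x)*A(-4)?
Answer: 960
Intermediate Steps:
A(J) = 2*J*(-1 + J) (A(J) = (-1 + J)*(2*J) = 2*J*(-1 + J))
(R*x)*A(-4) = (8*3)*(2*(-4)*(-1 - 4)) = 24*(2*(-4)*(-5)) = 24*40 = 960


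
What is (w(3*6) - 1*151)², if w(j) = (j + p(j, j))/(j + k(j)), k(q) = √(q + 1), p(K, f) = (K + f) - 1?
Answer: 2034153572/93025 + 4780706*√19/93025 ≈ 22091.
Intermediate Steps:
p(K, f) = -1 + K + f
k(q) = √(1 + q)
w(j) = (-1 + 3*j)/(j + √(1 + j)) (w(j) = (j + (-1 + j + j))/(j + √(1 + j)) = (j + (-1 + 2*j))/(j + √(1 + j)) = (-1 + 3*j)/(j + √(1 + j)))
(w(3*6) - 1*151)² = ((-1 + 3*(3*6))/(3*6 + √(1 + 3*6)) - 1*151)² = ((-1 + 3*18)/(18 + √(1 + 18)) - 151)² = ((-1 + 54)/(18 + √19) - 151)² = (53/(18 + √19) - 151)² = (-151 + 53/(18 + √19))²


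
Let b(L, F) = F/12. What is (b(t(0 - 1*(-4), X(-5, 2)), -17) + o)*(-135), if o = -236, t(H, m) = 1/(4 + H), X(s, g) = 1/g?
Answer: 128205/4 ≈ 32051.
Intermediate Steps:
b(L, F) = F/12 (b(L, F) = F*(1/12) = F/12)
(b(t(0 - 1*(-4), X(-5, 2)), -17) + o)*(-135) = ((1/12)*(-17) - 236)*(-135) = (-17/12 - 236)*(-135) = -2849/12*(-135) = 128205/4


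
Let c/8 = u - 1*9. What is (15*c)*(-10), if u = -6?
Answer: 18000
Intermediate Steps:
c = -120 (c = 8*(-6 - 1*9) = 8*(-6 - 9) = 8*(-15) = -120)
(15*c)*(-10) = (15*(-120))*(-10) = -1800*(-10) = 18000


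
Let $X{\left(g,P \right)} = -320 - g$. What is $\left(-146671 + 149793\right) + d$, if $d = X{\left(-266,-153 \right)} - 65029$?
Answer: $-61961$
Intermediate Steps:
$d = -65083$ ($d = \left(-320 - -266\right) - 65029 = \left(-320 + 266\right) + \left(-79924 + 14895\right) = -54 - 65029 = -65083$)
$\left(-146671 + 149793\right) + d = \left(-146671 + 149793\right) - 65083 = 3122 - 65083 = -61961$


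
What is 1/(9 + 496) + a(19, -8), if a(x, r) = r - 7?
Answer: -7574/505 ≈ -14.998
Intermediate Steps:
a(x, r) = -7 + r
1/(9 + 496) + a(19, -8) = 1/(9 + 496) + (-7 - 8) = 1/505 - 15 = -7574/505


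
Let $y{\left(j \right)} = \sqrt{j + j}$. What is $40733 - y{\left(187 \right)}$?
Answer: $40733 - \sqrt{374} \approx 40714.0$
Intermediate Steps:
$y{\left(j \right)} = \sqrt{2} \sqrt{j}$ ($y{\left(j \right)} = \sqrt{2 j} = \sqrt{2} \sqrt{j}$)
$40733 - y{\left(187 \right)} = 40733 - \sqrt{2} \sqrt{187} = 40733 - \sqrt{374}$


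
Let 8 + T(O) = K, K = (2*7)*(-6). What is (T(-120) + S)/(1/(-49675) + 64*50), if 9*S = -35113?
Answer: -1785369175/1430639991 ≈ -1.2480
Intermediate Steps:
S = -35113/9 (S = (⅑)*(-35113) = -35113/9 ≈ -3901.4)
K = -84 (K = 14*(-6) = -84)
T(O) = -92 (T(O) = -8 - 84 = -92)
(T(-120) + S)/(1/(-49675) + 64*50) = (-92 - 35113/9)/(1/(-49675) + 64*50) = -35941/(9*(-1/49675 + 3200)) = -35941/(9*158959999/49675) = -35941/9*49675/158959999 = -1785369175/1430639991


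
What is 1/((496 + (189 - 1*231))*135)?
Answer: 1/61290 ≈ 1.6316e-5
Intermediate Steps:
1/((496 + (189 - 1*231))*135) = 1/((496 + (189 - 231))*135) = 1/((496 - 42)*135) = 1/(454*135) = 1/61290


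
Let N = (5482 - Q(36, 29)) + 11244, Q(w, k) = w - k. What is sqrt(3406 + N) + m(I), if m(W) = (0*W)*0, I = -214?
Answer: 5*sqrt(805) ≈ 141.86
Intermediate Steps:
N = 16719 (N = (5482 - (36 - 1*29)) + 11244 = (5482 - (36 - 29)) + 11244 = (5482 - 1*7) + 11244 = (5482 - 7) + 11244 = 5475 + 11244 = 16719)
m(W) = 0 (m(W) = 0*0 = 0)
sqrt(3406 + N) + m(I) = sqrt(3406 + 16719) + 0 = sqrt(20125) + 0 = 5*sqrt(805) + 0 = 5*sqrt(805)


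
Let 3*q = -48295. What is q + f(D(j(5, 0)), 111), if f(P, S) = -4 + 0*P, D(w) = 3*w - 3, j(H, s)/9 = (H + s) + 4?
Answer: -48307/3 ≈ -16102.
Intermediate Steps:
q = -48295/3 (q = (⅓)*(-48295) = -48295/3 ≈ -16098.)
j(H, s) = 36 + 9*H + 9*s (j(H, s) = 9*((H + s) + 4) = 9*(4 + H + s) = 36 + 9*H + 9*s)
D(w) = -3 + 3*w
f(P, S) = -4 (f(P, S) = -4 + 0 = -4)
q + f(D(j(5, 0)), 111) = -48295/3 - 4 = -48307/3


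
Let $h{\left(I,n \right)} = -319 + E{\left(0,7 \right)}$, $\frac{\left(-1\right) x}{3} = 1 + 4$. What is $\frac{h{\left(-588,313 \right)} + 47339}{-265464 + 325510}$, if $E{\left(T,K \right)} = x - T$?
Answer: $\frac{6715}{8578} \approx 0.78282$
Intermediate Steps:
$x = -15$ ($x = - 3 \left(1 + 4\right) = \left(-3\right) 5 = -15$)
$E{\left(T,K \right)} = -15 - T$
$h{\left(I,n \right)} = -334$ ($h{\left(I,n \right)} = -319 - 15 = -334$)
$\frac{h{\left(-588,313 \right)} + 47339}{-265464 + 325510} = \frac{-334 + 47339}{-265464 + 325510} = \frac{47005}{60046} = 47005 \cdot \frac{1}{60046} = \frac{6715}{8578}$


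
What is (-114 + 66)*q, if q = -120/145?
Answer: 1152/29 ≈ 39.724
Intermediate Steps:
q = -24/29 (q = -120*1/145 = -24/29 ≈ -0.82759)
(-114 + 66)*q = (-114 + 66)*(-24/29) = -48*(-24/29) = 1152/29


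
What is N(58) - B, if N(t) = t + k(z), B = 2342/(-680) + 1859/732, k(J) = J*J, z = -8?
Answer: 3823559/31110 ≈ 122.90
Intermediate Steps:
k(J) = J²
B = -28139/31110 (B = 2342*(-1/680) + 1859*(1/732) = -1171/340 + 1859/732 = -28139/31110 ≈ -0.90450)
N(t) = 64 + t (N(t) = t + (-8)² = t + 64 = 64 + t)
N(58) - B = (64 + 58) - 1*(-28139/31110) = 122 + 28139/31110 = 3823559/31110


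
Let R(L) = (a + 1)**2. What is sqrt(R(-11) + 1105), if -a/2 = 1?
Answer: sqrt(1106) ≈ 33.257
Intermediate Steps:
a = -2 (a = -2*1 = -2)
R(L) = 1 (R(L) = (-2 + 1)**2 = (-1)**2 = 1)
sqrt(R(-11) + 1105) = sqrt(1 + 1105) = sqrt(1106)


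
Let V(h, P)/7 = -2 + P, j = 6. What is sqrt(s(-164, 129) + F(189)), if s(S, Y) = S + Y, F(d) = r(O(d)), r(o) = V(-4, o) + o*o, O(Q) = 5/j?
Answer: I*sqrt(1529)/6 ≈ 6.5171*I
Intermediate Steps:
V(h, P) = -14 + 7*P (V(h, P) = 7*(-2 + P) = -14 + 7*P)
O(Q) = 5/6
r(o) = -14 + o**2 + 7*o (r(o) = (-14 + 7*o) + o*o = (-14 + 7*o) + o**2 = -14 + o**2 + 7*o)
F(d) = -269/36 (F(d) = -14 + (5/6)**2 + 7*(5/6) = -14 + 25/36 + 35/6 = -269/36)
sqrt(s(-164, 129) + F(189)) = sqrt((-164 + 129) - 269/36) = sqrt(-35 - 269/36) = sqrt(-1529/36) = I*sqrt(1529)/6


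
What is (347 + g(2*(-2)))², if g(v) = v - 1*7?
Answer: 112896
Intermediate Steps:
g(v) = -7 + v (g(v) = v - 7 = -7 + v)
(347 + g(2*(-2)))² = (347 + (-7 + 2*(-2)))² = (347 + (-7 - 4))² = (347 - 11)² = 336² = 112896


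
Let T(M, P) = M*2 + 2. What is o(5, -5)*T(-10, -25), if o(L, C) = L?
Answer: -90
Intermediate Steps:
T(M, P) = 2 + 2*M (T(M, P) = 2*M + 2 = 2 + 2*M)
o(5, -5)*T(-10, -25) = 5*(2 + 2*(-10)) = 5*(2 - 20) = 5*(-18) = -90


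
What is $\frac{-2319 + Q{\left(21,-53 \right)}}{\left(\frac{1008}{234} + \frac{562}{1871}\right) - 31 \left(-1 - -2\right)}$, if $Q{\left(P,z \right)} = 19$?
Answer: $\frac{55942900}{641931} \approx 87.148$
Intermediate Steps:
$\frac{-2319 + Q{\left(21,-53 \right)}}{\left(\frac{1008}{234} + \frac{562}{1871}\right) - 31 \left(-1 - -2\right)} = \frac{-2319 + 19}{\left(\frac{1008}{234} + \frac{562}{1871}\right) - 31 \left(-1 - -2\right)} = - \frac{2300}{\left(1008 \cdot \frac{1}{234} + 562 \cdot \frac{1}{1871}\right) - 31 \left(-1 + 2\right)} = - \frac{2300}{\left(\frac{56}{13} + \frac{562}{1871}\right) - 31} = - \frac{2300}{\frac{112082}{24323} - 31} = - \frac{2300}{- \frac{641931}{24323}} = \left(-2300\right) \left(- \frac{24323}{641931}\right) = \frac{55942900}{641931}$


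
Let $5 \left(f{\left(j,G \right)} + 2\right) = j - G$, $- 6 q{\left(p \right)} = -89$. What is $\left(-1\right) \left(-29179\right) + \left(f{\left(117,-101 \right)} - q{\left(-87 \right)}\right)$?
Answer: $\frac{876173}{30} \approx 29206.0$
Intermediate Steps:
$q{\left(p \right)} = \frac{89}{6}$ ($q{\left(p \right)} = \left(- \frac{1}{6}\right) \left(-89\right) = \frac{89}{6}$)
$f{\left(j,G \right)} = -2 - \frac{G}{5} + \frac{j}{5}$ ($f{\left(j,G \right)} = -2 + \frac{j - G}{5} = -2 - \left(- \frac{j}{5} + \frac{G}{5}\right) = -2 - \frac{G}{5} + \frac{j}{5}$)
$\left(-1\right) \left(-29179\right) + \left(f{\left(117,-101 \right)} - q{\left(-87 \right)}\right) = \left(-1\right) \left(-29179\right) - - \frac{803}{30} = 29179 + \left(\left(-2 + \frac{101}{5} + \frac{117}{5}\right) - \frac{89}{6}\right) = 29179 + \left(\frac{208}{5} - \frac{89}{6}\right) = 29179 + \frac{803}{30} = \frac{876173}{30}$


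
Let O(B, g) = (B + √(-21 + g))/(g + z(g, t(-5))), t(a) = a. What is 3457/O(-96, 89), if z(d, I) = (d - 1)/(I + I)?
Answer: -33270168/11435 - 1386257*√17/22870 ≈ -3159.4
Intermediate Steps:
z(d, I) = (-1 + d)/(2*I) (z(d, I) = (-1 + d)/((2*I)) = (-1 + d)*(1/(2*I)) = (-1 + d)/(2*I))
O(B, g) = (B + √(-21 + g))/(⅒ + 9*g/10) (O(B, g) = (B + √(-21 + g))/(g + (½)*(-1 + g)/(-5)) = (B + √(-21 + g))/(g + (½)*(-⅕)*(-1 + g)) = (B + √(-21 + g))/(g + (⅒ - g/10)) = (B + √(-21 + g))/(⅒ + 9*g/10))
3457/O(-96, 89) = 3457/((10*(-96 + √(-21 + 89))/(1 + 9*89))) = 3457/((10*(-96 + √68)/(1 + 801))) = 3457/((10*(-96 + 2*√17)/802)) = 3457/((10*(1/802)*(-96 + 2*√17))) = 3457/(-480/401 + 10*√17/401)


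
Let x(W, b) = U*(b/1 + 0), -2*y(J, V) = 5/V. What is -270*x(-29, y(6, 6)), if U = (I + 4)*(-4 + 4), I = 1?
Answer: 0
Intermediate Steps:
U = 0 (U = (1 + 4)*(-4 + 4) = 5*0 = 0)
y(J, V) = -5/(2*V)
x(W, b) = 0 (x(W, b) = 0*(b/1 + 0) = 0*(b*1 + 0) = 0*(b + 0) = 0*b = 0)
-270*x(-29, y(6, 6)) = -270*0 = 0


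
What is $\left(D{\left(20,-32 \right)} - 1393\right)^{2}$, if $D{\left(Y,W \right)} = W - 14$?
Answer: $2070721$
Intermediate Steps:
$D{\left(Y,W \right)} = -14 + W$ ($D{\left(Y,W \right)} = W - 14 = -14 + W$)
$\left(D{\left(20,-32 \right)} - 1393\right)^{2} = \left(\left(-14 - 32\right) - 1393\right)^{2} = \left(-46 - 1393\right)^{2} = \left(-1439\right)^{2} = 2070721$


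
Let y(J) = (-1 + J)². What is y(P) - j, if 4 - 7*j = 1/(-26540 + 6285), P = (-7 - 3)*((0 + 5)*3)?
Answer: 3232758764/141785 ≈ 22800.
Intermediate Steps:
P = -150 (P = -50*3 = -10*15 = -150)
j = 81021/141785 (j = 4/7 - 1/(7*(-26540 + 6285)) = 4/7 - ⅐/(-20255) = 4/7 - ⅐*(-1/20255) = 4/7 + 1/141785 = 81021/141785 ≈ 0.57144)
y(P) - j = (-1 - 150)² - 1*81021/141785 = (-151)² - 81021/141785 = 22801 - 81021/141785 = 3232758764/141785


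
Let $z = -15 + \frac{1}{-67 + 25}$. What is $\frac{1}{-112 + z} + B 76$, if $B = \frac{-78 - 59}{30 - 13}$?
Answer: $- \frac{55548734}{90695} \approx -612.48$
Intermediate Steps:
$B = - \frac{137}{17} \approx -8.0588$
$z = - \frac{631}{42}$ ($z = -15 + \frac{1}{-42} = -15 - \frac{1}{42} = - \frac{631}{42} \approx -15.024$)
$\frac{1}{-112 + z} + B 76 = \frac{1}{-112 - \frac{631}{42}} - \frac{10412}{17} = \frac{1}{- \frac{5335}{42}} - \frac{10412}{17} = - \frac{42}{5335} - \frac{10412}{17} = - \frac{55548734}{90695}$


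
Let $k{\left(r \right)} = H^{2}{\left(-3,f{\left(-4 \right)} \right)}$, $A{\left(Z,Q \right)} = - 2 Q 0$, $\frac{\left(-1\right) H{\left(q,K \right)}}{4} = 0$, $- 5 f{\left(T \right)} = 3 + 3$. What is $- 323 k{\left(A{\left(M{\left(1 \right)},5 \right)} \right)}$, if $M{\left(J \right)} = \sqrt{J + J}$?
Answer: $0$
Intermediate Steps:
$M{\left(J \right)} = \sqrt{2} \sqrt{J}$ ($M{\left(J \right)} = \sqrt{2 J} = \sqrt{2} \sqrt{J}$)
$f{\left(T \right)} = - \frac{6}{5}$ ($f{\left(T \right)} = - \frac{3 + 3}{5} = \left(- \frac{1}{5}\right) 6 = - \frac{6}{5}$)
$H{\left(q,K \right)} = 0$ ($H{\left(q,K \right)} = \left(-4\right) 0 = 0$)
$A{\left(Z,Q \right)} = 0$
$k{\left(r \right)} = 0$ ($k{\left(r \right)} = 0^{2} = 0$)
$- 323 k{\left(A{\left(M{\left(1 \right)},5 \right)} \right)} = \left(-323\right) 0 = 0$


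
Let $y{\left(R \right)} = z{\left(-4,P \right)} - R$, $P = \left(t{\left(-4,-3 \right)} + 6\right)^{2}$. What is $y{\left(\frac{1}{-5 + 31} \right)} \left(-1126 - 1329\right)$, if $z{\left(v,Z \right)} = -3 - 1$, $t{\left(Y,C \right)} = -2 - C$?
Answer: $\frac{257775}{26} \approx 9914.4$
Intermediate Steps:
$P = 49$ ($P = \left(\left(-2 - -3\right) + 6\right)^{2} = \left(\left(-2 + 3\right) + 6\right)^{2} = \left(1 + 6\right)^{2} = 7^{2} = 49$)
$z{\left(v,Z \right)} = -4$
$y{\left(R \right)} = -4 - R$
$y{\left(\frac{1}{-5 + 31} \right)} \left(-1126 - 1329\right) = \left(-4 - \frac{1}{-5 + 31}\right) \left(-1126 - 1329\right) = \left(-4 - \frac{1}{26}\right) \left(-2455\right) = \left(- \frac{105}{26}\right) \left(-2455\right) = \frac{257775}{26}$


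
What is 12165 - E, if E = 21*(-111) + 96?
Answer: 14400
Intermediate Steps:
E = -2235 (E = -2331 + 96 = -2235)
12165 - E = 12165 - 1*(-2235) = 12165 + 2235 = 14400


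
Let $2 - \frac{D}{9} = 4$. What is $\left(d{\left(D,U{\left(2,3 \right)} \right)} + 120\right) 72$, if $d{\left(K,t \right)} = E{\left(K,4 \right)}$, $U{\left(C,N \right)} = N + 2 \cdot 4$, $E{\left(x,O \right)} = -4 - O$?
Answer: $8064$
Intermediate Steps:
$D = -18$ ($D = 18 - 36 = -18$)
$U{\left(C,N \right)} = 8 + N$ ($U{\left(C,N \right)} = N + 8 = 8 + N$)
$d{\left(K,t \right)} = -8$ ($d{\left(K,t \right)} = -4 - 4 = -8$)
$\left(d{\left(D,U{\left(2,3 \right)} \right)} + 120\right) 72 = \left(-8 + 120\right) 72 = 112 \cdot 72 = 8064$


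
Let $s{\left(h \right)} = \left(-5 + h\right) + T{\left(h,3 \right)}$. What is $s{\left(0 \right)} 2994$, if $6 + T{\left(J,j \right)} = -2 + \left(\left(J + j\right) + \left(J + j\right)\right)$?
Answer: $-20958$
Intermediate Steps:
$T{\left(J,j \right)} = -8 + 2 J + 2 j$ ($T{\left(J,j \right)} = -6 - \left(2 - 2 J - 2 j\right) = -6 + \left(-2 + 2 J + 2 j\right) = -8 + 2 J + 2 j$)
$s{\left(h \right)} = -7 + 3 h$ ($s{\left(h \right)} = \left(-5 + h\right) + \left(-8 + 2 h + 2 \cdot 3\right) = \left(-5 + h\right) + \left(-8 + 2 h + 6\right) = \left(-5 + h\right) + \left(-2 + 2 h\right) = -7 + 3 h$)
$s{\left(0 \right)} 2994 = \left(-7 + 3 \cdot 0\right) 2994 = \left(-7 + 0\right) 2994 = \left(-7\right) 2994 = -20958$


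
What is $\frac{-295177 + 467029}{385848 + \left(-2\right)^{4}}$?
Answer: $\frac{42963}{96466} \approx 0.44537$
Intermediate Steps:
$\frac{-295177 + 467029}{385848 + \left(-2\right)^{4}} = \frac{171852}{385848 + 16} = \frac{171852}{385864} = 171852 \cdot \frac{1}{385864} = \frac{42963}{96466}$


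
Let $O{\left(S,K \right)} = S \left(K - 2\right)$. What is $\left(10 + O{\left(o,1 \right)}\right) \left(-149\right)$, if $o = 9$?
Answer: $-149$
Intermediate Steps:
$O{\left(S,K \right)} = S \left(-2 + K\right)$
$\left(10 + O{\left(o,1 \right)}\right) \left(-149\right) = \left(10 + 9 \left(-2 + 1\right)\right) \left(-149\right) = \left(10 + 9 \left(-1\right)\right) \left(-149\right) = \left(10 - 9\right) \left(-149\right) = 1 \left(-149\right) = -149$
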